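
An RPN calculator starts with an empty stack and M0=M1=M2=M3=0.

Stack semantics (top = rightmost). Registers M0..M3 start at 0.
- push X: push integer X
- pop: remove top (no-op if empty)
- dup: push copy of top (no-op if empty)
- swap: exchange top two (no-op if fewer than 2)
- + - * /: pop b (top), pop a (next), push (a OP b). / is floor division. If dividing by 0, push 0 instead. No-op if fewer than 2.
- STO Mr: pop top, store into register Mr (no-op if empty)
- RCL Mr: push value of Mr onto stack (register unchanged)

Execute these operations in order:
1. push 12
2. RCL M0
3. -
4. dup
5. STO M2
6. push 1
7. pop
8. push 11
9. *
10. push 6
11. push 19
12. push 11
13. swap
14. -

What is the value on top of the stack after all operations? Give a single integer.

After op 1 (push 12): stack=[12] mem=[0,0,0,0]
After op 2 (RCL M0): stack=[12,0] mem=[0,0,0,0]
After op 3 (-): stack=[12] mem=[0,0,0,0]
After op 4 (dup): stack=[12,12] mem=[0,0,0,0]
After op 5 (STO M2): stack=[12] mem=[0,0,12,0]
After op 6 (push 1): stack=[12,1] mem=[0,0,12,0]
After op 7 (pop): stack=[12] mem=[0,0,12,0]
After op 8 (push 11): stack=[12,11] mem=[0,0,12,0]
After op 9 (*): stack=[132] mem=[0,0,12,0]
After op 10 (push 6): stack=[132,6] mem=[0,0,12,0]
After op 11 (push 19): stack=[132,6,19] mem=[0,0,12,0]
After op 12 (push 11): stack=[132,6,19,11] mem=[0,0,12,0]
After op 13 (swap): stack=[132,6,11,19] mem=[0,0,12,0]
After op 14 (-): stack=[132,6,-8] mem=[0,0,12,0]

Answer: -8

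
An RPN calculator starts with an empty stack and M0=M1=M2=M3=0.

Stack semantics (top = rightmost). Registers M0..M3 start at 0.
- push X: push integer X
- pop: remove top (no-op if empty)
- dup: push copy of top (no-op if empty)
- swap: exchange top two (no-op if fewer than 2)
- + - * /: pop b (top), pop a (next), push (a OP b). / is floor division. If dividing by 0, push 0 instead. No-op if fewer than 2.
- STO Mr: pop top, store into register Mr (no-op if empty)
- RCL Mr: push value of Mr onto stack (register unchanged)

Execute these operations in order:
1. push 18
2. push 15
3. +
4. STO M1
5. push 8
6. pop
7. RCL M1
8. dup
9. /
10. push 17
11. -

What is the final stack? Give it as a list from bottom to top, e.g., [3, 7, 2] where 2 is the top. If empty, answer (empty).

Answer: [-16]

Derivation:
After op 1 (push 18): stack=[18] mem=[0,0,0,0]
After op 2 (push 15): stack=[18,15] mem=[0,0,0,0]
After op 3 (+): stack=[33] mem=[0,0,0,0]
After op 4 (STO M1): stack=[empty] mem=[0,33,0,0]
After op 5 (push 8): stack=[8] mem=[0,33,0,0]
After op 6 (pop): stack=[empty] mem=[0,33,0,0]
After op 7 (RCL M1): stack=[33] mem=[0,33,0,0]
After op 8 (dup): stack=[33,33] mem=[0,33,0,0]
After op 9 (/): stack=[1] mem=[0,33,0,0]
After op 10 (push 17): stack=[1,17] mem=[0,33,0,0]
After op 11 (-): stack=[-16] mem=[0,33,0,0]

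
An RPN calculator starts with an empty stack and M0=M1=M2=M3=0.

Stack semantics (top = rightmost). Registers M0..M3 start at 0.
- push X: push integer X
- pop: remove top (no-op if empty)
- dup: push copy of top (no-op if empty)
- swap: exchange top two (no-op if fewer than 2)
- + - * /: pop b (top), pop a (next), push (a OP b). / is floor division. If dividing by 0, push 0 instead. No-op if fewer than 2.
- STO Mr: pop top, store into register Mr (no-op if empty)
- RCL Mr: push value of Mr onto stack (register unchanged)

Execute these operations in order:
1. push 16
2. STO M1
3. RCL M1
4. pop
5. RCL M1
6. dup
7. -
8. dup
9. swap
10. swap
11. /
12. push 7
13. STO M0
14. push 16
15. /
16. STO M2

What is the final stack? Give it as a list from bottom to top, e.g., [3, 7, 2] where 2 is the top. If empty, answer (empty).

After op 1 (push 16): stack=[16] mem=[0,0,0,0]
After op 2 (STO M1): stack=[empty] mem=[0,16,0,0]
After op 3 (RCL M1): stack=[16] mem=[0,16,0,0]
After op 4 (pop): stack=[empty] mem=[0,16,0,0]
After op 5 (RCL M1): stack=[16] mem=[0,16,0,0]
After op 6 (dup): stack=[16,16] mem=[0,16,0,0]
After op 7 (-): stack=[0] mem=[0,16,0,0]
After op 8 (dup): stack=[0,0] mem=[0,16,0,0]
After op 9 (swap): stack=[0,0] mem=[0,16,0,0]
After op 10 (swap): stack=[0,0] mem=[0,16,0,0]
After op 11 (/): stack=[0] mem=[0,16,0,0]
After op 12 (push 7): stack=[0,7] mem=[0,16,0,0]
After op 13 (STO M0): stack=[0] mem=[7,16,0,0]
After op 14 (push 16): stack=[0,16] mem=[7,16,0,0]
After op 15 (/): stack=[0] mem=[7,16,0,0]
After op 16 (STO M2): stack=[empty] mem=[7,16,0,0]

Answer: (empty)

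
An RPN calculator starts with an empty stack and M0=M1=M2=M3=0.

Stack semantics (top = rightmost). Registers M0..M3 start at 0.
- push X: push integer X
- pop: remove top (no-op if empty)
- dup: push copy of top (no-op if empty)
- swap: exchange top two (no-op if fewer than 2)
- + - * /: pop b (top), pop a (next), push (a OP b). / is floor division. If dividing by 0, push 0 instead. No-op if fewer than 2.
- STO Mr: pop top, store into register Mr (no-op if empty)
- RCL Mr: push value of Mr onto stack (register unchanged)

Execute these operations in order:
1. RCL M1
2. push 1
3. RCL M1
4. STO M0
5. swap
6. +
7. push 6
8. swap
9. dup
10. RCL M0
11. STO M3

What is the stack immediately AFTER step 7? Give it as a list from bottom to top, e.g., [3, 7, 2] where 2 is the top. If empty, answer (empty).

After op 1 (RCL M1): stack=[0] mem=[0,0,0,0]
After op 2 (push 1): stack=[0,1] mem=[0,0,0,0]
After op 3 (RCL M1): stack=[0,1,0] mem=[0,0,0,0]
After op 4 (STO M0): stack=[0,1] mem=[0,0,0,0]
After op 5 (swap): stack=[1,0] mem=[0,0,0,0]
After op 6 (+): stack=[1] mem=[0,0,0,0]
After op 7 (push 6): stack=[1,6] mem=[0,0,0,0]

[1, 6]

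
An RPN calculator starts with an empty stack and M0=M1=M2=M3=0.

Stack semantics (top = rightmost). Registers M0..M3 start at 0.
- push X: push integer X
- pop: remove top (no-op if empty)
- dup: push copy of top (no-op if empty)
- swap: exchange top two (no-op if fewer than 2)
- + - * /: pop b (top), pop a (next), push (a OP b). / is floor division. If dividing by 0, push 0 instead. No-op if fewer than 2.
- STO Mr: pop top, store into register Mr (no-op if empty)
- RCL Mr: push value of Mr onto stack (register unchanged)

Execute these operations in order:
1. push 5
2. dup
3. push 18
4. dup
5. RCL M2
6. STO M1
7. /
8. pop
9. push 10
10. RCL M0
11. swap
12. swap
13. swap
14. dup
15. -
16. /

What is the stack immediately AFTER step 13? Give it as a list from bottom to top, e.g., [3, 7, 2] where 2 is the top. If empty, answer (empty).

After op 1 (push 5): stack=[5] mem=[0,0,0,0]
After op 2 (dup): stack=[5,5] mem=[0,0,0,0]
After op 3 (push 18): stack=[5,5,18] mem=[0,0,0,0]
After op 4 (dup): stack=[5,5,18,18] mem=[0,0,0,0]
After op 5 (RCL M2): stack=[5,5,18,18,0] mem=[0,0,0,0]
After op 6 (STO M1): stack=[5,5,18,18] mem=[0,0,0,0]
After op 7 (/): stack=[5,5,1] mem=[0,0,0,0]
After op 8 (pop): stack=[5,5] mem=[0,0,0,0]
After op 9 (push 10): stack=[5,5,10] mem=[0,0,0,0]
After op 10 (RCL M0): stack=[5,5,10,0] mem=[0,0,0,0]
After op 11 (swap): stack=[5,5,0,10] mem=[0,0,0,0]
After op 12 (swap): stack=[5,5,10,0] mem=[0,0,0,0]
After op 13 (swap): stack=[5,5,0,10] mem=[0,0,0,0]

[5, 5, 0, 10]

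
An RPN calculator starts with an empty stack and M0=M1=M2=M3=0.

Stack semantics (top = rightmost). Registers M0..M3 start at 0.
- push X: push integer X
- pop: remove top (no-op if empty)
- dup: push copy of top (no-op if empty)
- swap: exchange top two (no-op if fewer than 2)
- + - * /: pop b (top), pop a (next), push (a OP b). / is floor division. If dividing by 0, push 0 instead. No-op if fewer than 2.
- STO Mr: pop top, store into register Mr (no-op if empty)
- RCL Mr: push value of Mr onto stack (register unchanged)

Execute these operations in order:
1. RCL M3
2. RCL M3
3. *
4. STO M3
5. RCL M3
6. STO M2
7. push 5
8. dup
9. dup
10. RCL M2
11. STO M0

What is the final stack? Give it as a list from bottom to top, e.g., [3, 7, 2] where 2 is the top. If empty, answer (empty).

After op 1 (RCL M3): stack=[0] mem=[0,0,0,0]
After op 2 (RCL M3): stack=[0,0] mem=[0,0,0,0]
After op 3 (*): stack=[0] mem=[0,0,0,0]
After op 4 (STO M3): stack=[empty] mem=[0,0,0,0]
After op 5 (RCL M3): stack=[0] mem=[0,0,0,0]
After op 6 (STO M2): stack=[empty] mem=[0,0,0,0]
After op 7 (push 5): stack=[5] mem=[0,0,0,0]
After op 8 (dup): stack=[5,5] mem=[0,0,0,0]
After op 9 (dup): stack=[5,5,5] mem=[0,0,0,0]
After op 10 (RCL M2): stack=[5,5,5,0] mem=[0,0,0,0]
After op 11 (STO M0): stack=[5,5,5] mem=[0,0,0,0]

Answer: [5, 5, 5]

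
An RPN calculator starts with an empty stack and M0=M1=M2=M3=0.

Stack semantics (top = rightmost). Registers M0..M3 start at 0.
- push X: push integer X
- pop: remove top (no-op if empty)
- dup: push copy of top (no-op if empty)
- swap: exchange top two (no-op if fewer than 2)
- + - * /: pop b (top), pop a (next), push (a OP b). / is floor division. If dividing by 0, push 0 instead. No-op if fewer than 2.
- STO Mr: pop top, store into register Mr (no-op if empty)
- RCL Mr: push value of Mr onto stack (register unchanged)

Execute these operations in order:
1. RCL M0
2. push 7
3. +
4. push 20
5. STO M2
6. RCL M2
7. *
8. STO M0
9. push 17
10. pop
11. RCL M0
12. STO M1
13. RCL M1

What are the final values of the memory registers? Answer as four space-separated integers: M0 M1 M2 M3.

Answer: 140 140 20 0

Derivation:
After op 1 (RCL M0): stack=[0] mem=[0,0,0,0]
After op 2 (push 7): stack=[0,7] mem=[0,0,0,0]
After op 3 (+): stack=[7] mem=[0,0,0,0]
After op 4 (push 20): stack=[7,20] mem=[0,0,0,0]
After op 5 (STO M2): stack=[7] mem=[0,0,20,0]
After op 6 (RCL M2): stack=[7,20] mem=[0,0,20,0]
After op 7 (*): stack=[140] mem=[0,0,20,0]
After op 8 (STO M0): stack=[empty] mem=[140,0,20,0]
After op 9 (push 17): stack=[17] mem=[140,0,20,0]
After op 10 (pop): stack=[empty] mem=[140,0,20,0]
After op 11 (RCL M0): stack=[140] mem=[140,0,20,0]
After op 12 (STO M1): stack=[empty] mem=[140,140,20,0]
After op 13 (RCL M1): stack=[140] mem=[140,140,20,0]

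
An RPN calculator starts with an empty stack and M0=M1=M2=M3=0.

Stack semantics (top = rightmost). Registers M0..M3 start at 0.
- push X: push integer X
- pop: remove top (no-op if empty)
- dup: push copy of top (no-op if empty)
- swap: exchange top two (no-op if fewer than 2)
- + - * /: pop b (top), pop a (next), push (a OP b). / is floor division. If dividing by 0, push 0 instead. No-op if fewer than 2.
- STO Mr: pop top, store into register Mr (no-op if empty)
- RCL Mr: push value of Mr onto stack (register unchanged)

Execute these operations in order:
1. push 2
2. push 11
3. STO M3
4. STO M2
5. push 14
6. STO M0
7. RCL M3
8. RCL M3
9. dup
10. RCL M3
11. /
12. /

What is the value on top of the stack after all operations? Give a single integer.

After op 1 (push 2): stack=[2] mem=[0,0,0,0]
After op 2 (push 11): stack=[2,11] mem=[0,0,0,0]
After op 3 (STO M3): stack=[2] mem=[0,0,0,11]
After op 4 (STO M2): stack=[empty] mem=[0,0,2,11]
After op 5 (push 14): stack=[14] mem=[0,0,2,11]
After op 6 (STO M0): stack=[empty] mem=[14,0,2,11]
After op 7 (RCL M3): stack=[11] mem=[14,0,2,11]
After op 8 (RCL M3): stack=[11,11] mem=[14,0,2,11]
After op 9 (dup): stack=[11,11,11] mem=[14,0,2,11]
After op 10 (RCL M3): stack=[11,11,11,11] mem=[14,0,2,11]
After op 11 (/): stack=[11,11,1] mem=[14,0,2,11]
After op 12 (/): stack=[11,11] mem=[14,0,2,11]

Answer: 11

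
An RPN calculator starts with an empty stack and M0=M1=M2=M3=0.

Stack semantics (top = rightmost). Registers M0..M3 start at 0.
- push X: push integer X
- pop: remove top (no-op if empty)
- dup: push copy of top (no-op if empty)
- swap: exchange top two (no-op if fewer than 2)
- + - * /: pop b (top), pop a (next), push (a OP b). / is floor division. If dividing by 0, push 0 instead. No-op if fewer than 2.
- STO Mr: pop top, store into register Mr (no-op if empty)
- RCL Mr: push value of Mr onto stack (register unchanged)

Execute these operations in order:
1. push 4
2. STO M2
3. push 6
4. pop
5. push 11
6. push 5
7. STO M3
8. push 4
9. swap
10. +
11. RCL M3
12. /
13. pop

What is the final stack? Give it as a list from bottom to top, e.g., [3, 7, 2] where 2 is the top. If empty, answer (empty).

Answer: (empty)

Derivation:
After op 1 (push 4): stack=[4] mem=[0,0,0,0]
After op 2 (STO M2): stack=[empty] mem=[0,0,4,0]
After op 3 (push 6): stack=[6] mem=[0,0,4,0]
After op 4 (pop): stack=[empty] mem=[0,0,4,0]
After op 5 (push 11): stack=[11] mem=[0,0,4,0]
After op 6 (push 5): stack=[11,5] mem=[0,0,4,0]
After op 7 (STO M3): stack=[11] mem=[0,0,4,5]
After op 8 (push 4): stack=[11,4] mem=[0,0,4,5]
After op 9 (swap): stack=[4,11] mem=[0,0,4,5]
After op 10 (+): stack=[15] mem=[0,0,4,5]
After op 11 (RCL M3): stack=[15,5] mem=[0,0,4,5]
After op 12 (/): stack=[3] mem=[0,0,4,5]
After op 13 (pop): stack=[empty] mem=[0,0,4,5]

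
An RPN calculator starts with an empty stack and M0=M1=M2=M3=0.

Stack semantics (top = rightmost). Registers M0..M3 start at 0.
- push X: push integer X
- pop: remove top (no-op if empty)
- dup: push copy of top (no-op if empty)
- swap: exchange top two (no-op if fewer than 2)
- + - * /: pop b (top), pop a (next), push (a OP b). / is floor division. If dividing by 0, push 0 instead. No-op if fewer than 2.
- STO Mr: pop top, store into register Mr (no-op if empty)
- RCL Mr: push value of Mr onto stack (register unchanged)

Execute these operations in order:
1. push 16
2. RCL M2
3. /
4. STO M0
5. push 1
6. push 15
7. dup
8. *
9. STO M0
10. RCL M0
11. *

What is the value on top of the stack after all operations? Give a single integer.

Answer: 225

Derivation:
After op 1 (push 16): stack=[16] mem=[0,0,0,0]
After op 2 (RCL M2): stack=[16,0] mem=[0,0,0,0]
After op 3 (/): stack=[0] mem=[0,0,0,0]
After op 4 (STO M0): stack=[empty] mem=[0,0,0,0]
After op 5 (push 1): stack=[1] mem=[0,0,0,0]
After op 6 (push 15): stack=[1,15] mem=[0,0,0,0]
After op 7 (dup): stack=[1,15,15] mem=[0,0,0,0]
After op 8 (*): stack=[1,225] mem=[0,0,0,0]
After op 9 (STO M0): stack=[1] mem=[225,0,0,0]
After op 10 (RCL M0): stack=[1,225] mem=[225,0,0,0]
After op 11 (*): stack=[225] mem=[225,0,0,0]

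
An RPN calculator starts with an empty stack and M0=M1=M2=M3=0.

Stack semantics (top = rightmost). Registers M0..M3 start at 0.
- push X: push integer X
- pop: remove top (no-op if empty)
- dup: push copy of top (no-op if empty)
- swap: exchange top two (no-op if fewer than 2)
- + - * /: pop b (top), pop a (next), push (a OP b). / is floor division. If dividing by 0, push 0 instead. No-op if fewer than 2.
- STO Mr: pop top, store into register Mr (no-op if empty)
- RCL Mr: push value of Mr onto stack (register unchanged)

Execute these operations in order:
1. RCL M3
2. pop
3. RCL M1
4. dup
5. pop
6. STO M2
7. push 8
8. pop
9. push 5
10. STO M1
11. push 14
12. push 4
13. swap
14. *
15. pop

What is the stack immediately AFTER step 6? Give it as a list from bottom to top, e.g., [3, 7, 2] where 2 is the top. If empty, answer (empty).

After op 1 (RCL M3): stack=[0] mem=[0,0,0,0]
After op 2 (pop): stack=[empty] mem=[0,0,0,0]
After op 3 (RCL M1): stack=[0] mem=[0,0,0,0]
After op 4 (dup): stack=[0,0] mem=[0,0,0,0]
After op 5 (pop): stack=[0] mem=[0,0,0,0]
After op 6 (STO M2): stack=[empty] mem=[0,0,0,0]

(empty)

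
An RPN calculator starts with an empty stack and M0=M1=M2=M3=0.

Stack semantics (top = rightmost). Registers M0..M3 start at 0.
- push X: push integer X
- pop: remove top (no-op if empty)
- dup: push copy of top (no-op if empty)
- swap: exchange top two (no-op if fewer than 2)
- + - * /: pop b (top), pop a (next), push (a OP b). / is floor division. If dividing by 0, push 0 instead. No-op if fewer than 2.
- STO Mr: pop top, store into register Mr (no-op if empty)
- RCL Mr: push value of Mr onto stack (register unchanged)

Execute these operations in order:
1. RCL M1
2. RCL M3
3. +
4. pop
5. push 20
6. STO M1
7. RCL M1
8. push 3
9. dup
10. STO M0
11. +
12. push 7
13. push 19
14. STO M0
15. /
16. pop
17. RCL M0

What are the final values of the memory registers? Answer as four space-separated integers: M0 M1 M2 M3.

Answer: 19 20 0 0

Derivation:
After op 1 (RCL M1): stack=[0] mem=[0,0,0,0]
After op 2 (RCL M3): stack=[0,0] mem=[0,0,0,0]
After op 3 (+): stack=[0] mem=[0,0,0,0]
After op 4 (pop): stack=[empty] mem=[0,0,0,0]
After op 5 (push 20): stack=[20] mem=[0,0,0,0]
After op 6 (STO M1): stack=[empty] mem=[0,20,0,0]
After op 7 (RCL M1): stack=[20] mem=[0,20,0,0]
After op 8 (push 3): stack=[20,3] mem=[0,20,0,0]
After op 9 (dup): stack=[20,3,3] mem=[0,20,0,0]
After op 10 (STO M0): stack=[20,3] mem=[3,20,0,0]
After op 11 (+): stack=[23] mem=[3,20,0,0]
After op 12 (push 7): stack=[23,7] mem=[3,20,0,0]
After op 13 (push 19): stack=[23,7,19] mem=[3,20,0,0]
After op 14 (STO M0): stack=[23,7] mem=[19,20,0,0]
After op 15 (/): stack=[3] mem=[19,20,0,0]
After op 16 (pop): stack=[empty] mem=[19,20,0,0]
After op 17 (RCL M0): stack=[19] mem=[19,20,0,0]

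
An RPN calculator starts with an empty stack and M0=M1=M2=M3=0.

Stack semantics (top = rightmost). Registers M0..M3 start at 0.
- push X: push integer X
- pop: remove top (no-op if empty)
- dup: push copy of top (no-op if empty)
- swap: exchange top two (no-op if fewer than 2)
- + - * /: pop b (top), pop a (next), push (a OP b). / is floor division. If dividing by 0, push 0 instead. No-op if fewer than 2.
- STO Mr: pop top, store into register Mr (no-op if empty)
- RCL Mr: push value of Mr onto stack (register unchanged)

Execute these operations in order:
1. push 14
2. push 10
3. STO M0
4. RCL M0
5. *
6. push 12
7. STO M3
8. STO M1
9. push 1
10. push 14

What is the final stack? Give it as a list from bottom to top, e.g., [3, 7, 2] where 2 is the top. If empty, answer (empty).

Answer: [1, 14]

Derivation:
After op 1 (push 14): stack=[14] mem=[0,0,0,0]
After op 2 (push 10): stack=[14,10] mem=[0,0,0,0]
After op 3 (STO M0): stack=[14] mem=[10,0,0,0]
After op 4 (RCL M0): stack=[14,10] mem=[10,0,0,0]
After op 5 (*): stack=[140] mem=[10,0,0,0]
After op 6 (push 12): stack=[140,12] mem=[10,0,0,0]
After op 7 (STO M3): stack=[140] mem=[10,0,0,12]
After op 8 (STO M1): stack=[empty] mem=[10,140,0,12]
After op 9 (push 1): stack=[1] mem=[10,140,0,12]
After op 10 (push 14): stack=[1,14] mem=[10,140,0,12]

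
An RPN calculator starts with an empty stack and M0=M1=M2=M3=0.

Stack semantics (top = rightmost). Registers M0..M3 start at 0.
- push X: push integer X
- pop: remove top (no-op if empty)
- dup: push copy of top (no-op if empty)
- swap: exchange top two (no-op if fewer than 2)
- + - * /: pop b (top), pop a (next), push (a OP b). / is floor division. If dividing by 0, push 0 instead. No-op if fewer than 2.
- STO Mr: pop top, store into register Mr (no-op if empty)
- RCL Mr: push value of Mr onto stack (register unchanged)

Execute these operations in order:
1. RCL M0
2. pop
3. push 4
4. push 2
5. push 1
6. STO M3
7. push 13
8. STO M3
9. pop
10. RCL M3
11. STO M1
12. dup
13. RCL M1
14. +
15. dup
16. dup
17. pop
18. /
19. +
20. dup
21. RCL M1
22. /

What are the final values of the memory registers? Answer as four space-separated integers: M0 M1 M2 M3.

After op 1 (RCL M0): stack=[0] mem=[0,0,0,0]
After op 2 (pop): stack=[empty] mem=[0,0,0,0]
After op 3 (push 4): stack=[4] mem=[0,0,0,0]
After op 4 (push 2): stack=[4,2] mem=[0,0,0,0]
After op 5 (push 1): stack=[4,2,1] mem=[0,0,0,0]
After op 6 (STO M3): stack=[4,2] mem=[0,0,0,1]
After op 7 (push 13): stack=[4,2,13] mem=[0,0,0,1]
After op 8 (STO M3): stack=[4,2] mem=[0,0,0,13]
After op 9 (pop): stack=[4] mem=[0,0,0,13]
After op 10 (RCL M3): stack=[4,13] mem=[0,0,0,13]
After op 11 (STO M1): stack=[4] mem=[0,13,0,13]
After op 12 (dup): stack=[4,4] mem=[0,13,0,13]
After op 13 (RCL M1): stack=[4,4,13] mem=[0,13,0,13]
After op 14 (+): stack=[4,17] mem=[0,13,0,13]
After op 15 (dup): stack=[4,17,17] mem=[0,13,0,13]
After op 16 (dup): stack=[4,17,17,17] mem=[0,13,0,13]
After op 17 (pop): stack=[4,17,17] mem=[0,13,0,13]
After op 18 (/): stack=[4,1] mem=[0,13,0,13]
After op 19 (+): stack=[5] mem=[0,13,0,13]
After op 20 (dup): stack=[5,5] mem=[0,13,0,13]
After op 21 (RCL M1): stack=[5,5,13] mem=[0,13,0,13]
After op 22 (/): stack=[5,0] mem=[0,13,0,13]

Answer: 0 13 0 13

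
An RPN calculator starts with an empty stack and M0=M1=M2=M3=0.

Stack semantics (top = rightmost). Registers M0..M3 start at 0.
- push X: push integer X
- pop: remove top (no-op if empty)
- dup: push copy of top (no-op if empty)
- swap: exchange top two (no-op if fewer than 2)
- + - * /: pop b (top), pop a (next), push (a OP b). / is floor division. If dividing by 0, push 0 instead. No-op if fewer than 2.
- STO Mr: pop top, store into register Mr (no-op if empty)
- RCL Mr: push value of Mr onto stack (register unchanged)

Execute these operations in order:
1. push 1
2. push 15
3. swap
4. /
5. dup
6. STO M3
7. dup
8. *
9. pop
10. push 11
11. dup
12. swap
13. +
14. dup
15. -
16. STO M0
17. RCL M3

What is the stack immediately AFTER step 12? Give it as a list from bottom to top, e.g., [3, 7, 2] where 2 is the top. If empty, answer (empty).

After op 1 (push 1): stack=[1] mem=[0,0,0,0]
After op 2 (push 15): stack=[1,15] mem=[0,0,0,0]
After op 3 (swap): stack=[15,1] mem=[0,0,0,0]
After op 4 (/): stack=[15] mem=[0,0,0,0]
After op 5 (dup): stack=[15,15] mem=[0,0,0,0]
After op 6 (STO M3): stack=[15] mem=[0,0,0,15]
After op 7 (dup): stack=[15,15] mem=[0,0,0,15]
After op 8 (*): stack=[225] mem=[0,0,0,15]
After op 9 (pop): stack=[empty] mem=[0,0,0,15]
After op 10 (push 11): stack=[11] mem=[0,0,0,15]
After op 11 (dup): stack=[11,11] mem=[0,0,0,15]
After op 12 (swap): stack=[11,11] mem=[0,0,0,15]

[11, 11]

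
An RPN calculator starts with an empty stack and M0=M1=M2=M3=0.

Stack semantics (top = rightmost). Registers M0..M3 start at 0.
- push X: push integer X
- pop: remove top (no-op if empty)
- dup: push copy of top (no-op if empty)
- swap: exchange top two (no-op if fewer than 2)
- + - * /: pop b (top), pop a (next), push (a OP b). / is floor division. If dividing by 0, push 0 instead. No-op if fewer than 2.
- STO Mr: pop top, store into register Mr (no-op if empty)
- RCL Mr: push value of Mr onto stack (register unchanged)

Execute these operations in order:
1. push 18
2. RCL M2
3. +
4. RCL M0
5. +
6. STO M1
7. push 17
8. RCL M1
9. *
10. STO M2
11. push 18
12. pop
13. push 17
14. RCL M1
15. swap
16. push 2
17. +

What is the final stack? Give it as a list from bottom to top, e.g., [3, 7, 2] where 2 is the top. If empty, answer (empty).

After op 1 (push 18): stack=[18] mem=[0,0,0,0]
After op 2 (RCL M2): stack=[18,0] mem=[0,0,0,0]
After op 3 (+): stack=[18] mem=[0,0,0,0]
After op 4 (RCL M0): stack=[18,0] mem=[0,0,0,0]
After op 5 (+): stack=[18] mem=[0,0,0,0]
After op 6 (STO M1): stack=[empty] mem=[0,18,0,0]
After op 7 (push 17): stack=[17] mem=[0,18,0,0]
After op 8 (RCL M1): stack=[17,18] mem=[0,18,0,0]
After op 9 (*): stack=[306] mem=[0,18,0,0]
After op 10 (STO M2): stack=[empty] mem=[0,18,306,0]
After op 11 (push 18): stack=[18] mem=[0,18,306,0]
After op 12 (pop): stack=[empty] mem=[0,18,306,0]
After op 13 (push 17): stack=[17] mem=[0,18,306,0]
After op 14 (RCL M1): stack=[17,18] mem=[0,18,306,0]
After op 15 (swap): stack=[18,17] mem=[0,18,306,0]
After op 16 (push 2): stack=[18,17,2] mem=[0,18,306,0]
After op 17 (+): stack=[18,19] mem=[0,18,306,0]

Answer: [18, 19]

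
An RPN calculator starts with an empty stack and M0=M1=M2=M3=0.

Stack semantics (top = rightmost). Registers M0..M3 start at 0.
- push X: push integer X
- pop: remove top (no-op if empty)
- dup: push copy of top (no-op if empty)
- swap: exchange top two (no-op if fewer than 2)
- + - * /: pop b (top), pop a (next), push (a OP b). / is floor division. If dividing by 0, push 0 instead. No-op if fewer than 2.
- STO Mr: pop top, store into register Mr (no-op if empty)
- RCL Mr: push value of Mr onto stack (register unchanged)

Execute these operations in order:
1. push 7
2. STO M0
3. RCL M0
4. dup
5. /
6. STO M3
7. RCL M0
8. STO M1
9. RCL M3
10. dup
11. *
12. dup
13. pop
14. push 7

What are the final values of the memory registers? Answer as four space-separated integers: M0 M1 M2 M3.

Answer: 7 7 0 1

Derivation:
After op 1 (push 7): stack=[7] mem=[0,0,0,0]
After op 2 (STO M0): stack=[empty] mem=[7,0,0,0]
After op 3 (RCL M0): stack=[7] mem=[7,0,0,0]
After op 4 (dup): stack=[7,7] mem=[7,0,0,0]
After op 5 (/): stack=[1] mem=[7,0,0,0]
After op 6 (STO M3): stack=[empty] mem=[7,0,0,1]
After op 7 (RCL M0): stack=[7] mem=[7,0,0,1]
After op 8 (STO M1): stack=[empty] mem=[7,7,0,1]
After op 9 (RCL M3): stack=[1] mem=[7,7,0,1]
After op 10 (dup): stack=[1,1] mem=[7,7,0,1]
After op 11 (*): stack=[1] mem=[7,7,0,1]
After op 12 (dup): stack=[1,1] mem=[7,7,0,1]
After op 13 (pop): stack=[1] mem=[7,7,0,1]
After op 14 (push 7): stack=[1,7] mem=[7,7,0,1]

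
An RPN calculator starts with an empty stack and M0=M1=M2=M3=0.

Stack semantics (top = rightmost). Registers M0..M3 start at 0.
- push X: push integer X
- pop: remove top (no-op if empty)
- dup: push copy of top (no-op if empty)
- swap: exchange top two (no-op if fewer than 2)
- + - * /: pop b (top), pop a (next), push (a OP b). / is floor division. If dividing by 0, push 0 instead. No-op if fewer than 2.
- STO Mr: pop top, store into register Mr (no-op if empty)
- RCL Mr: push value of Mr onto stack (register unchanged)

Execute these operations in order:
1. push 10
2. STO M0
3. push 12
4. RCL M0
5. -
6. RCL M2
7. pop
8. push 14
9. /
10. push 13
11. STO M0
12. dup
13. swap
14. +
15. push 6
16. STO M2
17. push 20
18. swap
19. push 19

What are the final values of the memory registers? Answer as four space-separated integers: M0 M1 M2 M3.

Answer: 13 0 6 0

Derivation:
After op 1 (push 10): stack=[10] mem=[0,0,0,0]
After op 2 (STO M0): stack=[empty] mem=[10,0,0,0]
After op 3 (push 12): stack=[12] mem=[10,0,0,0]
After op 4 (RCL M0): stack=[12,10] mem=[10,0,0,0]
After op 5 (-): stack=[2] mem=[10,0,0,0]
After op 6 (RCL M2): stack=[2,0] mem=[10,0,0,0]
After op 7 (pop): stack=[2] mem=[10,0,0,0]
After op 8 (push 14): stack=[2,14] mem=[10,0,0,0]
After op 9 (/): stack=[0] mem=[10,0,0,0]
After op 10 (push 13): stack=[0,13] mem=[10,0,0,0]
After op 11 (STO M0): stack=[0] mem=[13,0,0,0]
After op 12 (dup): stack=[0,0] mem=[13,0,0,0]
After op 13 (swap): stack=[0,0] mem=[13,0,0,0]
After op 14 (+): stack=[0] mem=[13,0,0,0]
After op 15 (push 6): stack=[0,6] mem=[13,0,0,0]
After op 16 (STO M2): stack=[0] mem=[13,0,6,0]
After op 17 (push 20): stack=[0,20] mem=[13,0,6,0]
After op 18 (swap): stack=[20,0] mem=[13,0,6,0]
After op 19 (push 19): stack=[20,0,19] mem=[13,0,6,0]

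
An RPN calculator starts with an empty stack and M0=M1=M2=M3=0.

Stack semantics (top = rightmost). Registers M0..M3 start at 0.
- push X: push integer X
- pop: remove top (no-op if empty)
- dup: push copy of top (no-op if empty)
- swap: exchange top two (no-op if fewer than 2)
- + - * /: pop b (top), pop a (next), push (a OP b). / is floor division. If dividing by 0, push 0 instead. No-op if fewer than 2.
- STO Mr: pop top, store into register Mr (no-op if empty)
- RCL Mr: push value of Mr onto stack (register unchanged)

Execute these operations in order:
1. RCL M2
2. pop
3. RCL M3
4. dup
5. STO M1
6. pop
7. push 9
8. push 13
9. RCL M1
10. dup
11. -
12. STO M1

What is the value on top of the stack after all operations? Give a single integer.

Answer: 13

Derivation:
After op 1 (RCL M2): stack=[0] mem=[0,0,0,0]
After op 2 (pop): stack=[empty] mem=[0,0,0,0]
After op 3 (RCL M3): stack=[0] mem=[0,0,0,0]
After op 4 (dup): stack=[0,0] mem=[0,0,0,0]
After op 5 (STO M1): stack=[0] mem=[0,0,0,0]
After op 6 (pop): stack=[empty] mem=[0,0,0,0]
After op 7 (push 9): stack=[9] mem=[0,0,0,0]
After op 8 (push 13): stack=[9,13] mem=[0,0,0,0]
After op 9 (RCL M1): stack=[9,13,0] mem=[0,0,0,0]
After op 10 (dup): stack=[9,13,0,0] mem=[0,0,0,0]
After op 11 (-): stack=[9,13,0] mem=[0,0,0,0]
After op 12 (STO M1): stack=[9,13] mem=[0,0,0,0]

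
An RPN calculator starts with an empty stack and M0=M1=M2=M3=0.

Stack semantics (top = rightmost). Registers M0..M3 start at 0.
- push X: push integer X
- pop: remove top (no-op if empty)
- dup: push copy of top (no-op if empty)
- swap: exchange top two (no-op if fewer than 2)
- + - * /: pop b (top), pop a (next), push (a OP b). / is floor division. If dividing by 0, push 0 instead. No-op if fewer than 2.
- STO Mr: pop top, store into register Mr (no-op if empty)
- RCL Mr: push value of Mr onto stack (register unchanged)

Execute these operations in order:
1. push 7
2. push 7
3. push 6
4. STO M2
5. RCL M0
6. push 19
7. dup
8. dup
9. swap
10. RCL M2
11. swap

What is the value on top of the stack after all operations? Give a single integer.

Answer: 19

Derivation:
After op 1 (push 7): stack=[7] mem=[0,0,0,0]
After op 2 (push 7): stack=[7,7] mem=[0,0,0,0]
After op 3 (push 6): stack=[7,7,6] mem=[0,0,0,0]
After op 4 (STO M2): stack=[7,7] mem=[0,0,6,0]
After op 5 (RCL M0): stack=[7,7,0] mem=[0,0,6,0]
After op 6 (push 19): stack=[7,7,0,19] mem=[0,0,6,0]
After op 7 (dup): stack=[7,7,0,19,19] mem=[0,0,6,0]
After op 8 (dup): stack=[7,7,0,19,19,19] mem=[0,0,6,0]
After op 9 (swap): stack=[7,7,0,19,19,19] mem=[0,0,6,0]
After op 10 (RCL M2): stack=[7,7,0,19,19,19,6] mem=[0,0,6,0]
After op 11 (swap): stack=[7,7,0,19,19,6,19] mem=[0,0,6,0]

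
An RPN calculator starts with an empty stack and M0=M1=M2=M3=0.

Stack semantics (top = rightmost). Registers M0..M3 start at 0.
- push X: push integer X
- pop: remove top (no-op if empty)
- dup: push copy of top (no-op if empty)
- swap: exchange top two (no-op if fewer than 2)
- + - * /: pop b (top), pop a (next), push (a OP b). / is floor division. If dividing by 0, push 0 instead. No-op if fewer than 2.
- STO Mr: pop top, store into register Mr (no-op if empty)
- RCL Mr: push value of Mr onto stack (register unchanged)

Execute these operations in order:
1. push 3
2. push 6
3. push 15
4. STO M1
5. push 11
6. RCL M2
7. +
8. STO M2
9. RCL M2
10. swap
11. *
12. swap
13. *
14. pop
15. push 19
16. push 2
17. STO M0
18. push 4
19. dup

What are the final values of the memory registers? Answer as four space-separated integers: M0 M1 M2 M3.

After op 1 (push 3): stack=[3] mem=[0,0,0,0]
After op 2 (push 6): stack=[3,6] mem=[0,0,0,0]
After op 3 (push 15): stack=[3,6,15] mem=[0,0,0,0]
After op 4 (STO M1): stack=[3,6] mem=[0,15,0,0]
After op 5 (push 11): stack=[3,6,11] mem=[0,15,0,0]
After op 6 (RCL M2): stack=[3,6,11,0] mem=[0,15,0,0]
After op 7 (+): stack=[3,6,11] mem=[0,15,0,0]
After op 8 (STO M2): stack=[3,6] mem=[0,15,11,0]
After op 9 (RCL M2): stack=[3,6,11] mem=[0,15,11,0]
After op 10 (swap): stack=[3,11,6] mem=[0,15,11,0]
After op 11 (*): stack=[3,66] mem=[0,15,11,0]
After op 12 (swap): stack=[66,3] mem=[0,15,11,0]
After op 13 (*): stack=[198] mem=[0,15,11,0]
After op 14 (pop): stack=[empty] mem=[0,15,11,0]
After op 15 (push 19): stack=[19] mem=[0,15,11,0]
After op 16 (push 2): stack=[19,2] mem=[0,15,11,0]
After op 17 (STO M0): stack=[19] mem=[2,15,11,0]
After op 18 (push 4): stack=[19,4] mem=[2,15,11,0]
After op 19 (dup): stack=[19,4,4] mem=[2,15,11,0]

Answer: 2 15 11 0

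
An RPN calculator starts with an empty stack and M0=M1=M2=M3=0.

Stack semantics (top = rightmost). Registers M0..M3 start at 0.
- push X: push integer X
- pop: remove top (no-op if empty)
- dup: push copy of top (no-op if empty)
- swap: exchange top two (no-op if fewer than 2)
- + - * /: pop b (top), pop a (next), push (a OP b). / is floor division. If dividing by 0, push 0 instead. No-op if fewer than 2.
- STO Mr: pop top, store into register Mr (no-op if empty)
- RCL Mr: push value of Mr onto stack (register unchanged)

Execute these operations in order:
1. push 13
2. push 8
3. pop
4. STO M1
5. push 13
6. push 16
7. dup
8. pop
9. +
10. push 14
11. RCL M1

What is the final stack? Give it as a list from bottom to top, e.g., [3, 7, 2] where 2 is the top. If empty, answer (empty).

Answer: [29, 14, 13]

Derivation:
After op 1 (push 13): stack=[13] mem=[0,0,0,0]
After op 2 (push 8): stack=[13,8] mem=[0,0,0,0]
After op 3 (pop): stack=[13] mem=[0,0,0,0]
After op 4 (STO M1): stack=[empty] mem=[0,13,0,0]
After op 5 (push 13): stack=[13] mem=[0,13,0,0]
After op 6 (push 16): stack=[13,16] mem=[0,13,0,0]
After op 7 (dup): stack=[13,16,16] mem=[0,13,0,0]
After op 8 (pop): stack=[13,16] mem=[0,13,0,0]
After op 9 (+): stack=[29] mem=[0,13,0,0]
After op 10 (push 14): stack=[29,14] mem=[0,13,0,0]
After op 11 (RCL M1): stack=[29,14,13] mem=[0,13,0,0]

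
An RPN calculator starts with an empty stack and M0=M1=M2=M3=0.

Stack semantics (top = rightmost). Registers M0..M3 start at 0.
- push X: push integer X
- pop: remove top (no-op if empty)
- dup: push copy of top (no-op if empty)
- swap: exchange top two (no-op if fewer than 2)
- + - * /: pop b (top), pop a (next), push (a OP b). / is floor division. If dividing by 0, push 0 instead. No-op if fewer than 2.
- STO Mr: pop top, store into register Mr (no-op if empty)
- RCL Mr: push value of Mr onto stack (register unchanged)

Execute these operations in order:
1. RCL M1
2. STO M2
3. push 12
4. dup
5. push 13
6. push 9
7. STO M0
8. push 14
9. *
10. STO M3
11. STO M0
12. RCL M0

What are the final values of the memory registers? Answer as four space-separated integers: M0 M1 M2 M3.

Answer: 12 0 0 182

Derivation:
After op 1 (RCL M1): stack=[0] mem=[0,0,0,0]
After op 2 (STO M2): stack=[empty] mem=[0,0,0,0]
After op 3 (push 12): stack=[12] mem=[0,0,0,0]
After op 4 (dup): stack=[12,12] mem=[0,0,0,0]
After op 5 (push 13): stack=[12,12,13] mem=[0,0,0,0]
After op 6 (push 9): stack=[12,12,13,9] mem=[0,0,0,0]
After op 7 (STO M0): stack=[12,12,13] mem=[9,0,0,0]
After op 8 (push 14): stack=[12,12,13,14] mem=[9,0,0,0]
After op 9 (*): stack=[12,12,182] mem=[9,0,0,0]
After op 10 (STO M3): stack=[12,12] mem=[9,0,0,182]
After op 11 (STO M0): stack=[12] mem=[12,0,0,182]
After op 12 (RCL M0): stack=[12,12] mem=[12,0,0,182]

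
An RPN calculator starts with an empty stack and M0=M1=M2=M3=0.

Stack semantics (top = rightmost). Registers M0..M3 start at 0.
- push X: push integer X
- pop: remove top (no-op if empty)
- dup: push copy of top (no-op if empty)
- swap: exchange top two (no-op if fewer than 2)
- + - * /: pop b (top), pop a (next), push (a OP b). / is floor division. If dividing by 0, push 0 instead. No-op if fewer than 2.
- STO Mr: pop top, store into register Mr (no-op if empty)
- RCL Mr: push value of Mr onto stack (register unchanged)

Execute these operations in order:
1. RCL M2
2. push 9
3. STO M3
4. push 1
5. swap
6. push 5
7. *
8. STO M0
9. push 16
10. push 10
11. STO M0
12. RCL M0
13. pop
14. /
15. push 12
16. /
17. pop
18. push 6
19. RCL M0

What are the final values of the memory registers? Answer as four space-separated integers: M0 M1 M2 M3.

Answer: 10 0 0 9

Derivation:
After op 1 (RCL M2): stack=[0] mem=[0,0,0,0]
After op 2 (push 9): stack=[0,9] mem=[0,0,0,0]
After op 3 (STO M3): stack=[0] mem=[0,0,0,9]
After op 4 (push 1): stack=[0,1] mem=[0,0,0,9]
After op 5 (swap): stack=[1,0] mem=[0,0,0,9]
After op 6 (push 5): stack=[1,0,5] mem=[0,0,0,9]
After op 7 (*): stack=[1,0] mem=[0,0,0,9]
After op 8 (STO M0): stack=[1] mem=[0,0,0,9]
After op 9 (push 16): stack=[1,16] mem=[0,0,0,9]
After op 10 (push 10): stack=[1,16,10] mem=[0,0,0,9]
After op 11 (STO M0): stack=[1,16] mem=[10,0,0,9]
After op 12 (RCL M0): stack=[1,16,10] mem=[10,0,0,9]
After op 13 (pop): stack=[1,16] mem=[10,0,0,9]
After op 14 (/): stack=[0] mem=[10,0,0,9]
After op 15 (push 12): stack=[0,12] mem=[10,0,0,9]
After op 16 (/): stack=[0] mem=[10,0,0,9]
After op 17 (pop): stack=[empty] mem=[10,0,0,9]
After op 18 (push 6): stack=[6] mem=[10,0,0,9]
After op 19 (RCL M0): stack=[6,10] mem=[10,0,0,9]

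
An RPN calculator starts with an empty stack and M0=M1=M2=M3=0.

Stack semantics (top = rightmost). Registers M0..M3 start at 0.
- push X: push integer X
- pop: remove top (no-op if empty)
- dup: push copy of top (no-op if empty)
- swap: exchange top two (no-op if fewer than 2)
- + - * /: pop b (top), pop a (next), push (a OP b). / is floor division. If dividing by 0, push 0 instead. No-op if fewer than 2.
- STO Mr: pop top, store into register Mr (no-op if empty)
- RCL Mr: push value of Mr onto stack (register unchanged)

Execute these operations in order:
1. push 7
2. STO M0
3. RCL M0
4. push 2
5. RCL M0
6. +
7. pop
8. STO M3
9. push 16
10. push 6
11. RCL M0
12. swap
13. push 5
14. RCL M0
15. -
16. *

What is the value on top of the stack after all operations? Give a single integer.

After op 1 (push 7): stack=[7] mem=[0,0,0,0]
After op 2 (STO M0): stack=[empty] mem=[7,0,0,0]
After op 3 (RCL M0): stack=[7] mem=[7,0,0,0]
After op 4 (push 2): stack=[7,2] mem=[7,0,0,0]
After op 5 (RCL M0): stack=[7,2,7] mem=[7,0,0,0]
After op 6 (+): stack=[7,9] mem=[7,0,0,0]
After op 7 (pop): stack=[7] mem=[7,0,0,0]
After op 8 (STO M3): stack=[empty] mem=[7,0,0,7]
After op 9 (push 16): stack=[16] mem=[7,0,0,7]
After op 10 (push 6): stack=[16,6] mem=[7,0,0,7]
After op 11 (RCL M0): stack=[16,6,7] mem=[7,0,0,7]
After op 12 (swap): stack=[16,7,6] mem=[7,0,0,7]
After op 13 (push 5): stack=[16,7,6,5] mem=[7,0,0,7]
After op 14 (RCL M0): stack=[16,7,6,5,7] mem=[7,0,0,7]
After op 15 (-): stack=[16,7,6,-2] mem=[7,0,0,7]
After op 16 (*): stack=[16,7,-12] mem=[7,0,0,7]

Answer: -12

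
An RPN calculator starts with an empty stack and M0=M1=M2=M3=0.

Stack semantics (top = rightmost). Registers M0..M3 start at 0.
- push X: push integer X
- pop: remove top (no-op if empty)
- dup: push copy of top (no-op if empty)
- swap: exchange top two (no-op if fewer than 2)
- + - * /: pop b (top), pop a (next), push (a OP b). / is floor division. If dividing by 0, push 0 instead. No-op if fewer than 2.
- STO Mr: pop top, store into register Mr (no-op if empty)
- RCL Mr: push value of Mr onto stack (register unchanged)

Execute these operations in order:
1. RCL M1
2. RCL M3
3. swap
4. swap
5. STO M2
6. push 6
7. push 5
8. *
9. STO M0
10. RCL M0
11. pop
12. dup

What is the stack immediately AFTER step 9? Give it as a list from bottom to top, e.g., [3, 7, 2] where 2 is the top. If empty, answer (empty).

After op 1 (RCL M1): stack=[0] mem=[0,0,0,0]
After op 2 (RCL M3): stack=[0,0] mem=[0,0,0,0]
After op 3 (swap): stack=[0,0] mem=[0,0,0,0]
After op 4 (swap): stack=[0,0] mem=[0,0,0,0]
After op 5 (STO M2): stack=[0] mem=[0,0,0,0]
After op 6 (push 6): stack=[0,6] mem=[0,0,0,0]
After op 7 (push 5): stack=[0,6,5] mem=[0,0,0,0]
After op 8 (*): stack=[0,30] mem=[0,0,0,0]
After op 9 (STO M0): stack=[0] mem=[30,0,0,0]

[0]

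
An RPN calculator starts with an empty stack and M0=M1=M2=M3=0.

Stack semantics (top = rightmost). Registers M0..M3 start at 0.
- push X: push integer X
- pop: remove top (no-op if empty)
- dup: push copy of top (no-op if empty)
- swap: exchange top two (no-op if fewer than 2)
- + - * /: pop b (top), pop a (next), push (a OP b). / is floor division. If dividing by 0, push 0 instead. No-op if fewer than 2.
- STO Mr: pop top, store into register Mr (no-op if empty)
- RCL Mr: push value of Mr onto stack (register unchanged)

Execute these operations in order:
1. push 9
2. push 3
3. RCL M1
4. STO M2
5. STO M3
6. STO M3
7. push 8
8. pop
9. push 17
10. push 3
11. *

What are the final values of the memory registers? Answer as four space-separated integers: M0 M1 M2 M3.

After op 1 (push 9): stack=[9] mem=[0,0,0,0]
After op 2 (push 3): stack=[9,3] mem=[0,0,0,0]
After op 3 (RCL M1): stack=[9,3,0] mem=[0,0,0,0]
After op 4 (STO M2): stack=[9,3] mem=[0,0,0,0]
After op 5 (STO M3): stack=[9] mem=[0,0,0,3]
After op 6 (STO M3): stack=[empty] mem=[0,0,0,9]
After op 7 (push 8): stack=[8] mem=[0,0,0,9]
After op 8 (pop): stack=[empty] mem=[0,0,0,9]
After op 9 (push 17): stack=[17] mem=[0,0,0,9]
After op 10 (push 3): stack=[17,3] mem=[0,0,0,9]
After op 11 (*): stack=[51] mem=[0,0,0,9]

Answer: 0 0 0 9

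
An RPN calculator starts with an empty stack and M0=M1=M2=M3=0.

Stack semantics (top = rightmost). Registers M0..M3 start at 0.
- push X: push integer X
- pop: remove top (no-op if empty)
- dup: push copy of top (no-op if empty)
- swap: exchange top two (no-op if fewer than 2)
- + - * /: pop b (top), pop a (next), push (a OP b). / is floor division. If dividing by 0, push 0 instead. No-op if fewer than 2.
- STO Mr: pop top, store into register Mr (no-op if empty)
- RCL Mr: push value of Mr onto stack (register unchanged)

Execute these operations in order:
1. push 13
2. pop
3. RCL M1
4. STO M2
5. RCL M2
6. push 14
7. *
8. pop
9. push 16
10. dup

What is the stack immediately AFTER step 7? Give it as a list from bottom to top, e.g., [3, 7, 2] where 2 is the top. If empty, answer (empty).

After op 1 (push 13): stack=[13] mem=[0,0,0,0]
After op 2 (pop): stack=[empty] mem=[0,0,0,0]
After op 3 (RCL M1): stack=[0] mem=[0,0,0,0]
After op 4 (STO M2): stack=[empty] mem=[0,0,0,0]
After op 5 (RCL M2): stack=[0] mem=[0,0,0,0]
After op 6 (push 14): stack=[0,14] mem=[0,0,0,0]
After op 7 (*): stack=[0] mem=[0,0,0,0]

[0]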